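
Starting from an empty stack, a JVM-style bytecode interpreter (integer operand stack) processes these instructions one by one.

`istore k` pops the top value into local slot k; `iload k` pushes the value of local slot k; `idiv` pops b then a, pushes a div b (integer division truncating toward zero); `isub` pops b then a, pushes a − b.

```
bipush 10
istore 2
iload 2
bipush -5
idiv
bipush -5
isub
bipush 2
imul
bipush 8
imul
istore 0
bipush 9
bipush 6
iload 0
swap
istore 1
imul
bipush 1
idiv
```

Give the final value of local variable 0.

48

bipush 10 → [10]
istore 2  → []
iload 2   → [10]
bipush -5 → [10, -5]
idiv      → [-2]
bipush -5 → [-2, -5]
isub      → [3]
bipush 2  → [3, 2]
imul      → [6]
bipush 8  → [6, 8]
imul      → [48]
istore 0  → []
bipush 9  → [9]
bipush 6  → [9, 6]
iload 0   → [9, 6, 48]
swap      → [9, 48, 6]
istore 1  → [9, 48]
imul      → [432]
bipush 1  → [432, 1]
idiv      → [432]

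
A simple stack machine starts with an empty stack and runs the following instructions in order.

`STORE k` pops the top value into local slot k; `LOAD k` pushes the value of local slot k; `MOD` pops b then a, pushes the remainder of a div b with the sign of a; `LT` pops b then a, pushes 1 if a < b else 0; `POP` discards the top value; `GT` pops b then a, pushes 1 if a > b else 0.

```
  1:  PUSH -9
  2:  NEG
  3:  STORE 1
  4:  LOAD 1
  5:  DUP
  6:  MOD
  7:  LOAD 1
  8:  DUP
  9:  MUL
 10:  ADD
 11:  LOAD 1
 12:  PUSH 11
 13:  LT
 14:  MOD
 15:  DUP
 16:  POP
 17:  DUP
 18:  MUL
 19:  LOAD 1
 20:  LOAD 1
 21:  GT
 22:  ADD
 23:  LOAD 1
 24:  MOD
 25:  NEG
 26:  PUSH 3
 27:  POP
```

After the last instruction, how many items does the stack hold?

PUSH -9 -> -9
NEG     -> 9
STORE 1 -> (empty)
LOAD 1  -> 9
DUP     -> 9 9
MOD     -> 0
LOAD 1  -> 0 9
DUP     -> 0 9 9
MUL     -> 0 81
ADD     -> 81
LOAD 1  -> 81 9
PUSH 11 -> 81 9 11
LT      -> 81 1
MOD     -> 0
DUP     -> 0 0
POP     -> 0
DUP     -> 0 0
MUL     -> 0
LOAD 1  -> 0 9
LOAD 1  -> 0 9 9
GT      -> 0 0
ADD     -> 0
LOAD 1  -> 0 9
MOD     -> 0
NEG     -> 0
PUSH 3  -> 0 3
POP     -> 0

1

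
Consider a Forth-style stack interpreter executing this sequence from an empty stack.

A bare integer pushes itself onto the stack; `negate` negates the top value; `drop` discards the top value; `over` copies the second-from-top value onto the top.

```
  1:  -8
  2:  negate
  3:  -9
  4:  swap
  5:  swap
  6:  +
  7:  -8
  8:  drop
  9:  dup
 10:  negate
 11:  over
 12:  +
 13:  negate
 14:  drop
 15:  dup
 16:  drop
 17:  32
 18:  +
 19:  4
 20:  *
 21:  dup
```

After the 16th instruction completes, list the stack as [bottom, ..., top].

[-1]

-8     -> -8
negate -> 8
-9     -> 8 -9
swap   -> -9 8
swap   -> 8 -9
+      -> -1
-8     -> -1 -8
drop   -> -1
dup    -> -1 -1
negate -> -1 1
over   -> -1 1 -1
+      -> -1 0
negate -> -1 0
drop   -> -1
dup    -> -1 -1
drop   -> -1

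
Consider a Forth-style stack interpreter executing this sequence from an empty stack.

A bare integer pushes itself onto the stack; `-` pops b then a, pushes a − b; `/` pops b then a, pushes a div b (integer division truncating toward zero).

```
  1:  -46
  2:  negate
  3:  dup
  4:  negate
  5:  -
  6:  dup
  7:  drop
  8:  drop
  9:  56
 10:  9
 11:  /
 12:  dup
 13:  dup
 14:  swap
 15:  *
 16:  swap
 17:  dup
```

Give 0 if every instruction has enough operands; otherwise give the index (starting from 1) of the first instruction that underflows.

-46    : [-46]
negate : [46]
dup    : [46, 46]
negate : [46, -46]
-      : [92]
dup    : [92, 92]
drop   : [92]
drop   : []
56     : [56]
9      : [56, 9]
/      : [6]
dup    : [6, 6]
dup    : [6, 6, 6]
swap   : [6, 6, 6]
*      : [6, 36]
swap   : [36, 6]
dup    : [36, 6, 6]

0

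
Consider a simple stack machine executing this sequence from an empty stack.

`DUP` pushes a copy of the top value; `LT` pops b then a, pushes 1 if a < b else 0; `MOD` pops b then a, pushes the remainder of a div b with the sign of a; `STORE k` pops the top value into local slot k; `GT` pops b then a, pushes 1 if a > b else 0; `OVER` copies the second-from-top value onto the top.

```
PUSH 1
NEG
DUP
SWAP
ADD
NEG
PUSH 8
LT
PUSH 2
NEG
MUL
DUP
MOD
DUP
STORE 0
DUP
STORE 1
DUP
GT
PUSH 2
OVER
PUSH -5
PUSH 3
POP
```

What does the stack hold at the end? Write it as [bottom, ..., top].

PUSH 1   [1]
NEG      [-1]
DUP      [-1, -1]
SWAP     [-1, -1]
ADD      [-2]
NEG      [2]
PUSH 8   [2, 8]
LT       [1]
PUSH 2   [1, 2]
NEG      [1, -2]
MUL      [-2]
DUP      [-2, -2]
MOD      [0]
DUP      [0, 0]
STORE 0  [0]
DUP      [0, 0]
STORE 1  [0]
DUP      [0, 0]
GT       [0]
PUSH 2   [0, 2]
OVER     [0, 2, 0]
PUSH -5  [0, 2, 0, -5]
PUSH 3   [0, 2, 0, -5, 3]
POP      [0, 2, 0, -5]

[0, 2, 0, -5]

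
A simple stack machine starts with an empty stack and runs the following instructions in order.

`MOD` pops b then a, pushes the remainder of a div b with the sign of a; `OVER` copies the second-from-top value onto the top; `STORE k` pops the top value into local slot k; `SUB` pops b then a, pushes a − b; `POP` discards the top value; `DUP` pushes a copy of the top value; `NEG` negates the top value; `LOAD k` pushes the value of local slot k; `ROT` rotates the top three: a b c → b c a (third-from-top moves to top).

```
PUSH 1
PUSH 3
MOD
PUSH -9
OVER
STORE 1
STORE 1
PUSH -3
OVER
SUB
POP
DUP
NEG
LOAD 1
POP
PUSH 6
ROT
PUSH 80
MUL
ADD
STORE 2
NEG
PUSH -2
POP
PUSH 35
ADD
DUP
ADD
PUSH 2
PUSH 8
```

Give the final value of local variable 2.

PUSH 1  -> 1
PUSH 3  -> 1 3
MOD     -> 1
PUSH -9 -> 1 -9
OVER    -> 1 -9 1
STORE 1 -> 1 -9
STORE 1 -> 1
PUSH -3 -> 1 -3
OVER    -> 1 -3 1
SUB     -> 1 -4
POP     -> 1
DUP     -> 1 1
NEG     -> 1 -1
LOAD 1  -> 1 -1 -9
POP     -> 1 -1
PUSH 6  -> 1 -1 6
ROT     -> -1 6 1
PUSH 80 -> -1 6 1 80
MUL     -> -1 6 80
ADD     -> -1 86
STORE 2 -> -1
NEG     -> 1
PUSH -2 -> 1 -2
POP     -> 1
PUSH 35 -> 1 35
ADD     -> 36
DUP     -> 36 36
ADD     -> 72
PUSH 2  -> 72 2
PUSH 8  -> 72 2 8

86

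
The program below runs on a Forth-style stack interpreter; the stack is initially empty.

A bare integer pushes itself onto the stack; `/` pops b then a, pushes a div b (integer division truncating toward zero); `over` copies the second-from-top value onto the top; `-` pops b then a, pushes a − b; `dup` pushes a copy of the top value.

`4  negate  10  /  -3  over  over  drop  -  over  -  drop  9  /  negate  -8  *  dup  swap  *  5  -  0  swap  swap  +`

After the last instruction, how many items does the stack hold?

1

4       4
negate  -4
10      -4 10
/       0
-3      0 -3
over    0 -3 0
over    0 -3 0 -3
drop    0 -3 0
-       0 -3
over    0 -3 0
-       0 -3
drop    0
9       0 9
/       0
negate  0
-8      0 -8
*       0
dup     0 0
swap    0 0
*       0
5       0 5
-       -5
0       -5 0
swap    0 -5
swap    -5 0
+       -5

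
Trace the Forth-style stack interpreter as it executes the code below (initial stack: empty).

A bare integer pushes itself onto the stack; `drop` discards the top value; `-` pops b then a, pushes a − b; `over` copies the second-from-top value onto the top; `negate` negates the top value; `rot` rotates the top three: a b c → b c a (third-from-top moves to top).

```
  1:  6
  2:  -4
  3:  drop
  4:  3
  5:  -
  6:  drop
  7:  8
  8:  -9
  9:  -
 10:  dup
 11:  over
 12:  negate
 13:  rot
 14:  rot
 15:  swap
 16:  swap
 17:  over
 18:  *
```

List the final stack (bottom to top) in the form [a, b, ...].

6       6
-4      6 -4
drop    6
3       6 3
-       3
drop    (empty)
8       8
-9      8 -9
-       17
dup     17 17
over    17 17 17
negate  17 17 -17
rot     17 -17 17
rot     -17 17 17
swap    -17 17 17
swap    -17 17 17
over    -17 17 17 17
*       -17 17 289

[-17, 17, 289]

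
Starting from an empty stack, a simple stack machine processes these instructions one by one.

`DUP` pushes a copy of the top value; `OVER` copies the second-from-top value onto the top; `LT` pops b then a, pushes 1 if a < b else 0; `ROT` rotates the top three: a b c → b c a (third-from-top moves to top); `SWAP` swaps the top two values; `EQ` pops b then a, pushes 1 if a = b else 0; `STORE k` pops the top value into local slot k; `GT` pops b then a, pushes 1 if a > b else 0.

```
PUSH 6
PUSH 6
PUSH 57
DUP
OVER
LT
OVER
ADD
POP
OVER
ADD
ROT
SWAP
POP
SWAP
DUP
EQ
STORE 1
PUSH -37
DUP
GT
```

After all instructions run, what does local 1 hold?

PUSH 6    [6]
PUSH 6    [6, 6]
PUSH 57   [6, 6, 57]
DUP       [6, 6, 57, 57]
OVER      [6, 6, 57, 57, 57]
LT        [6, 6, 57, 0]
OVER      [6, 6, 57, 0, 57]
ADD       [6, 6, 57, 57]
POP       [6, 6, 57]
OVER      [6, 6, 57, 6]
ADD       [6, 6, 63]
ROT       [6, 63, 6]
SWAP      [6, 6, 63]
POP       [6, 6]
SWAP      [6, 6]
DUP       [6, 6, 6]
EQ        [6, 1]
STORE 1   [6]
PUSH -37  [6, -37]
DUP       [6, -37, -37]
GT        [6, 0]

1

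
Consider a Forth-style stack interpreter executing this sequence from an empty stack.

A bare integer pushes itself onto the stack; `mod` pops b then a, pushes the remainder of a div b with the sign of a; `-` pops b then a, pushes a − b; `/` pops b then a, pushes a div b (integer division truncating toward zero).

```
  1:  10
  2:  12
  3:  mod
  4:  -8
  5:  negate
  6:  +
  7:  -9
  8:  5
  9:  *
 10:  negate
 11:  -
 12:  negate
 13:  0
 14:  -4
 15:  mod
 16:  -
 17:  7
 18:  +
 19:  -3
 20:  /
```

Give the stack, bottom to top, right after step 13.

10     -> [10]
12     -> [10, 12]
mod    -> [10]
-8     -> [10, -8]
negate -> [10, 8]
+      -> [18]
-9     -> [18, -9]
5      -> [18, -9, 5]
*      -> [18, -45]
negate -> [18, 45]
-      -> [-27]
negate -> [27]
0      -> [27, 0]

[27, 0]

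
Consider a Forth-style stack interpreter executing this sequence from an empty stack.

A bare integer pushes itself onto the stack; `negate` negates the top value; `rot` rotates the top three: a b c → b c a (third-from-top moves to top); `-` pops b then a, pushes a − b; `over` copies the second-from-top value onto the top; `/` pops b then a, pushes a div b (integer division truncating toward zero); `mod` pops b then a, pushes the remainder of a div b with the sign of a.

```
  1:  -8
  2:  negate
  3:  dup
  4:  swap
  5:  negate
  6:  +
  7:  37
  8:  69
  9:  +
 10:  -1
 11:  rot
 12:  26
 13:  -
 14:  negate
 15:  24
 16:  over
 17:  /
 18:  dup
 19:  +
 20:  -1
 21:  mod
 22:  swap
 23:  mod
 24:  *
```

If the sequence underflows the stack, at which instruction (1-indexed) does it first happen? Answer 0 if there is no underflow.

0

-8      -8
negate  8
dup     8 8
swap    8 8
negate  8 -8
+       0
37      0 37
69      0 37 69
+       0 106
-1      0 106 -1
rot     106 -1 0
26      106 -1 0 26
-       106 -1 -26
negate  106 -1 26
24      106 -1 26 24
over    106 -1 26 24 26
/       106 -1 26 0
dup     106 -1 26 0 0
+       106 -1 26 0
-1      106 -1 26 0 -1
mod     106 -1 26 0
swap    106 -1 0 26
mod     106 -1 0
*       106 0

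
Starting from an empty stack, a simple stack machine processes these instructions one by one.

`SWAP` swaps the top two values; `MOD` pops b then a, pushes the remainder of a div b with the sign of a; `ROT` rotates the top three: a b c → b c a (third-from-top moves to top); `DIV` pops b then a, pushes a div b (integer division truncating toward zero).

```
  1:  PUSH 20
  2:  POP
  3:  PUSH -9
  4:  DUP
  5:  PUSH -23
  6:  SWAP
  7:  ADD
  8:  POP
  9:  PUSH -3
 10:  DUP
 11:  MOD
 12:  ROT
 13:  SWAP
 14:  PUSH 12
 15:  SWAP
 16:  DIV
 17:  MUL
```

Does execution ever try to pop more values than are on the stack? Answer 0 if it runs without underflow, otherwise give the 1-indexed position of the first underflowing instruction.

12

PUSH 20  : 20
POP      : (empty)
PUSH -9  : -9
DUP      : -9 -9
PUSH -23 : -9 -9 -23
SWAP     : -9 -23 -9
ADD      : -9 -32
POP      : -9
PUSH -3  : -9 -3
DUP      : -9 -3 -3
MOD      : -9 0
ROT  — needs 3 operands, stack has 2 → underflow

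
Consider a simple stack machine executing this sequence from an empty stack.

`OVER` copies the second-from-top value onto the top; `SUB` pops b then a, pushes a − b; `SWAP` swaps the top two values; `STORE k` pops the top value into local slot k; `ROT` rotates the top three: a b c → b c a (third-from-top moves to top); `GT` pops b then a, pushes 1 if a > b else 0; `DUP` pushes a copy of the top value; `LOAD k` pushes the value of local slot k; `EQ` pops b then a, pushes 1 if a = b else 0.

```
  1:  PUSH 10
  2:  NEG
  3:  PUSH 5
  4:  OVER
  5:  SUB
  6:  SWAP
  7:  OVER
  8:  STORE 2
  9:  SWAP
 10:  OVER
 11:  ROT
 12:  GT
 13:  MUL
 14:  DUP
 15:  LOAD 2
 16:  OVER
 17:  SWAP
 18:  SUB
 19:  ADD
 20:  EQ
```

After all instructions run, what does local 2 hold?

15

PUSH 10 → [10]
NEG     → [-10]
PUSH 5  → [-10, 5]
OVER    → [-10, 5, -10]
SUB     → [-10, 15]
SWAP    → [15, -10]
OVER    → [15, -10, 15]
STORE 2 → [15, -10]
SWAP    → [-10, 15]
OVER    → [-10, 15, -10]
ROT     → [15, -10, -10]
GT      → [15, 0]
MUL     → [0]
DUP     → [0, 0]
LOAD 2  → [0, 0, 15]
OVER    → [0, 0, 15, 0]
SWAP    → [0, 0, 0, 15]
SUB     → [0, 0, -15]
ADD     → [0, -15]
EQ      → [0]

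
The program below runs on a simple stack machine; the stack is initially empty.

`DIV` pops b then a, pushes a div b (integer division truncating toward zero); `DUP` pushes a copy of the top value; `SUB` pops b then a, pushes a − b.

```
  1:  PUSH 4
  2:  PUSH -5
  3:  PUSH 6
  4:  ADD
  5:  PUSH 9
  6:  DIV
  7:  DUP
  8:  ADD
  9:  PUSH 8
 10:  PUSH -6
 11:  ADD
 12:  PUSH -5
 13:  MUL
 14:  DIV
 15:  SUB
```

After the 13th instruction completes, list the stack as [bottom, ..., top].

[4, 0, -10]

PUSH 4   4
PUSH -5  4 -5
PUSH 6   4 -5 6
ADD      4 1
PUSH 9   4 1 9
DIV      4 0
DUP      4 0 0
ADD      4 0
PUSH 8   4 0 8
PUSH -6  4 0 8 -6
ADD      4 0 2
PUSH -5  4 0 2 -5
MUL      4 0 -10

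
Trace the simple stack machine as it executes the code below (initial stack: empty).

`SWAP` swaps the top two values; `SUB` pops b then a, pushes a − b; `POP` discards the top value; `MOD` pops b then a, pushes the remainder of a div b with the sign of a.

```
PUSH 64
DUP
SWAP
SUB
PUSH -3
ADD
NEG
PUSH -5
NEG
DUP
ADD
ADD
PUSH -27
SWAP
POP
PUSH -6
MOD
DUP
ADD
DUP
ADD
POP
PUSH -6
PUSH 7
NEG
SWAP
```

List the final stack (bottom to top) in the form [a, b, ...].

[-7, -6]

PUSH 64  : 64
DUP      : 64 64
SWAP     : 64 64
SUB      : 0
PUSH -3  : 0 -3
ADD      : -3
NEG      : 3
PUSH -5  : 3 -5
NEG      : 3 5
DUP      : 3 5 5
ADD      : 3 10
ADD      : 13
PUSH -27 : 13 -27
SWAP     : -27 13
POP      : -27
PUSH -6  : -27 -6
MOD      : -3
DUP      : -3 -3
ADD      : -6
DUP      : -6 -6
ADD      : -12
POP      : (empty)
PUSH -6  : -6
PUSH 7   : -6 7
NEG      : -6 -7
SWAP     : -7 -6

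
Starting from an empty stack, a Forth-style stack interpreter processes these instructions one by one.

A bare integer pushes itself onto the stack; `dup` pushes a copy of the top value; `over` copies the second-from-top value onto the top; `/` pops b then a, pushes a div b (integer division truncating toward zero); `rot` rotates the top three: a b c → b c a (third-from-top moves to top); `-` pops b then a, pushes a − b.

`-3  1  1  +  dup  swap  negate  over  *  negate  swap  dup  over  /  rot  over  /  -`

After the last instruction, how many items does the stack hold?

3

-3     : [-3]
1      : [-3, 1]
1      : [-3, 1, 1]
+      : [-3, 2]
dup    : [-3, 2, 2]
swap   : [-3, 2, 2]
negate : [-3, 2, -2]
over   : [-3, 2, -2, 2]
*      : [-3, 2, -4]
negate : [-3, 2, 4]
swap   : [-3, 4, 2]
dup    : [-3, 4, 2, 2]
over   : [-3, 4, 2, 2, 2]
/      : [-3, 4, 2, 1]
rot    : [-3, 2, 1, 4]
over   : [-3, 2, 1, 4, 1]
/      : [-3, 2, 1, 4]
-      : [-3, 2, -3]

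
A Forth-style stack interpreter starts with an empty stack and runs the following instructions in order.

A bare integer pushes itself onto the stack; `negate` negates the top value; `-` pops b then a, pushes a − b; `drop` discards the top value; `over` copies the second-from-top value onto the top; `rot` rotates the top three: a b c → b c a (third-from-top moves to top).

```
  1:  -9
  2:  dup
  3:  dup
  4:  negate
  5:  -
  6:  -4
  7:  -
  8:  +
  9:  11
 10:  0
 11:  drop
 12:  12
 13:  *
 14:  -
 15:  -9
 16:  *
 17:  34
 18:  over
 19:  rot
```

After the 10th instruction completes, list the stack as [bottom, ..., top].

[-23, 11, 0]

-9     : [-9]
dup    : [-9, -9]
dup    : [-9, -9, -9]
negate : [-9, -9, 9]
-      : [-9, -18]
-4     : [-9, -18, -4]
-      : [-9, -14]
+      : [-23]
11     : [-23, 11]
0      : [-23, 11, 0]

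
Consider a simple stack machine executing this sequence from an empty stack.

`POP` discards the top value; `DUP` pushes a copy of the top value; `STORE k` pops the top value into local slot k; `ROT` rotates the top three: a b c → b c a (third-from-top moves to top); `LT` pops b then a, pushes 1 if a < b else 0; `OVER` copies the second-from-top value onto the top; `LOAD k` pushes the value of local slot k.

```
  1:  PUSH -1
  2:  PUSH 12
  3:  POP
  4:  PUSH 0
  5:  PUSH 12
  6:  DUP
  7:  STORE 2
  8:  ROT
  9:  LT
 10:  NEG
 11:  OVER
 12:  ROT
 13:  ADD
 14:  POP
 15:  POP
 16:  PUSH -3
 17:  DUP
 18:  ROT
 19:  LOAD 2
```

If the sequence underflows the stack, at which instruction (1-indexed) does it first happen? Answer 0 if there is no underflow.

18

PUSH -1 : [-1]
PUSH 12 : [-1, 12]
POP     : [-1]
PUSH 0  : [-1, 0]
PUSH 12 : [-1, 0, 12]
DUP     : [-1, 0, 12, 12]
STORE 2 : [-1, 0, 12]
ROT     : [0, 12, -1]
LT      : [0, 0]
NEG     : [0, 0]
OVER    : [0, 0, 0]
ROT     : [0, 0, 0]
ADD     : [0, 0]
POP     : [0]
POP     : []
PUSH -3 : [-3]
DUP     : [-3, -3]
ROT  — needs 3 operands, stack has 2 → underflow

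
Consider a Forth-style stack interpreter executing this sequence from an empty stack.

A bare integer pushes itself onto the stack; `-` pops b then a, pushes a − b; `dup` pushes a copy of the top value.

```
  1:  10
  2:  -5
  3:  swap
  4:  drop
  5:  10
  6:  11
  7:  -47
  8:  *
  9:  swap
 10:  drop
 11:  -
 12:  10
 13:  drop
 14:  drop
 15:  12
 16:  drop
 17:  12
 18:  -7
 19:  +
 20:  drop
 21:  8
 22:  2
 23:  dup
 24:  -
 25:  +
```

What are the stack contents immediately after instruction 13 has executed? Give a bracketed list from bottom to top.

[512]

10   → [10]
-5   → [10, -5]
swap → [-5, 10]
drop → [-5]
10   → [-5, 10]
11   → [-5, 10, 11]
-47  → [-5, 10, 11, -47]
*    → [-5, 10, -517]
swap → [-5, -517, 10]
drop → [-5, -517]
-    → [512]
10   → [512, 10]
drop → [512]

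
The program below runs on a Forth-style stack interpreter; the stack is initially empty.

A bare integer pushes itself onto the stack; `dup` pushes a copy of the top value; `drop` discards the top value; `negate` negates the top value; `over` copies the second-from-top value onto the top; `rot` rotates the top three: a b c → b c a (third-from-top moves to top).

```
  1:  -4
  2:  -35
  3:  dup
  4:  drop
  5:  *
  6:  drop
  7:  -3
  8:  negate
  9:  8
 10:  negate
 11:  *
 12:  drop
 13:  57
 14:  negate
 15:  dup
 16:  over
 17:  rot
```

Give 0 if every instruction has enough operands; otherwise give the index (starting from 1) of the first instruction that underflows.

0

-4      [-4]
-35     [-4, -35]
dup     [-4, -35, -35]
drop    [-4, -35]
*       [140]
drop    []
-3      [-3]
negate  [3]
8       [3, 8]
negate  [3, -8]
*       [-24]
drop    []
57      [57]
negate  [-57]
dup     [-57, -57]
over    [-57, -57, -57]
rot     [-57, -57, -57]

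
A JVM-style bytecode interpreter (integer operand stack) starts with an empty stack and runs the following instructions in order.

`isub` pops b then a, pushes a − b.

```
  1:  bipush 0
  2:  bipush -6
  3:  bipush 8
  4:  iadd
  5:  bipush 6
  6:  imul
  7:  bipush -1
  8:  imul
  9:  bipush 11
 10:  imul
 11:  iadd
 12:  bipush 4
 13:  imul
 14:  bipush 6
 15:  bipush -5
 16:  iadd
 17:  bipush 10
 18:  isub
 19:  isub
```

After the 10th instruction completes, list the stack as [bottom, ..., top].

bipush 0   0
bipush -6  0 -6
bipush 8   0 -6 8
iadd       0 2
bipush 6   0 2 6
imul       0 12
bipush -1  0 12 -1
imul       0 -12
bipush 11  0 -12 11
imul       0 -132

[0, -132]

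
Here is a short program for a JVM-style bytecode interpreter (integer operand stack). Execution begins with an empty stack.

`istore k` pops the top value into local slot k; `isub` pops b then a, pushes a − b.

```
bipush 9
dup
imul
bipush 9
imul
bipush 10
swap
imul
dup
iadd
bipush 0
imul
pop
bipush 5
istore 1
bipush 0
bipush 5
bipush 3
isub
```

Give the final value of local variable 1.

5

bipush 9  -> [9]
dup       -> [9, 9]
imul      -> [81]
bipush 9  -> [81, 9]
imul      -> [729]
bipush 10 -> [729, 10]
swap      -> [10, 729]
imul      -> [7290]
dup       -> [7290, 7290]
iadd      -> [14580]
bipush 0  -> [14580, 0]
imul      -> [0]
pop       -> []
bipush 5  -> [5]
istore 1  -> []
bipush 0  -> [0]
bipush 5  -> [0, 5]
bipush 3  -> [0, 5, 3]
isub      -> [0, 2]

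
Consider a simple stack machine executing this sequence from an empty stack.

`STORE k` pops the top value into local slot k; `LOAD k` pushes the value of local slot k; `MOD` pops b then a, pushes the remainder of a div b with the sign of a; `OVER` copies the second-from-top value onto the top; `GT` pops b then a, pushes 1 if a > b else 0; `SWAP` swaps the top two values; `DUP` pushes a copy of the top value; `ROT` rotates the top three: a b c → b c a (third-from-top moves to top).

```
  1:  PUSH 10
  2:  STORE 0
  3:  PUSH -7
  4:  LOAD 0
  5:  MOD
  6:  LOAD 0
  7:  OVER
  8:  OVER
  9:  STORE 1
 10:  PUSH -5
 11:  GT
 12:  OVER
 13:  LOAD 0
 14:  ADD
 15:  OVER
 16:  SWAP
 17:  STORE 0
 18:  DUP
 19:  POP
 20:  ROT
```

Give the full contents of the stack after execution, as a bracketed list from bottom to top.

[-7, 0, 0, 10]

PUSH 10 : 10
STORE 0 : (empty)
PUSH -7 : -7
LOAD 0  : -7 10
MOD     : -7
LOAD 0  : -7 10
OVER    : -7 10 -7
OVER    : -7 10 -7 10
STORE 1 : -7 10 -7
PUSH -5 : -7 10 -7 -5
GT      : -7 10 0
OVER    : -7 10 0 10
LOAD 0  : -7 10 0 10 10
ADD     : -7 10 0 20
OVER    : -7 10 0 20 0
SWAP    : -7 10 0 0 20
STORE 0 : -7 10 0 0
DUP     : -7 10 0 0 0
POP     : -7 10 0 0
ROT     : -7 0 0 10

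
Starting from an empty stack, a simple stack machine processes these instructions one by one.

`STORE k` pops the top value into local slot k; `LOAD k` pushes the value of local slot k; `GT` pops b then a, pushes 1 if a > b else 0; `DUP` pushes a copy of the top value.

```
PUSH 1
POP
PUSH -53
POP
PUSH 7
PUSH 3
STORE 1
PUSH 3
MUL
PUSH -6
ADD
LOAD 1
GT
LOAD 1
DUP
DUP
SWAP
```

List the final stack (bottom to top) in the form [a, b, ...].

[1, 3, 3, 3]

PUSH 1   → 1
POP      → (empty)
PUSH -53 → -53
POP      → (empty)
PUSH 7   → 7
PUSH 3   → 7 3
STORE 1  → 7
PUSH 3   → 7 3
MUL      → 21
PUSH -6  → 21 -6
ADD      → 15
LOAD 1   → 15 3
GT       → 1
LOAD 1   → 1 3
DUP      → 1 3 3
DUP      → 1 3 3 3
SWAP     → 1 3 3 3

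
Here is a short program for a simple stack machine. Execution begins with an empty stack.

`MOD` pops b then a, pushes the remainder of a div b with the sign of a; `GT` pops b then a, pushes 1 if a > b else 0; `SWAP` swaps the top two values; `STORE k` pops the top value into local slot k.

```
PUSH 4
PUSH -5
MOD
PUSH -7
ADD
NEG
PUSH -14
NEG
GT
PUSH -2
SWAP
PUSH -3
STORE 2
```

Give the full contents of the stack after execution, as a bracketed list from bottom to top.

PUSH 4   → [4]
PUSH -5  → [4, -5]
MOD      → [4]
PUSH -7  → [4, -7]
ADD      → [-3]
NEG      → [3]
PUSH -14 → [3, -14]
NEG      → [3, 14]
GT       → [0]
PUSH -2  → [0, -2]
SWAP     → [-2, 0]
PUSH -3  → [-2, 0, -3]
STORE 2  → [-2, 0]

[-2, 0]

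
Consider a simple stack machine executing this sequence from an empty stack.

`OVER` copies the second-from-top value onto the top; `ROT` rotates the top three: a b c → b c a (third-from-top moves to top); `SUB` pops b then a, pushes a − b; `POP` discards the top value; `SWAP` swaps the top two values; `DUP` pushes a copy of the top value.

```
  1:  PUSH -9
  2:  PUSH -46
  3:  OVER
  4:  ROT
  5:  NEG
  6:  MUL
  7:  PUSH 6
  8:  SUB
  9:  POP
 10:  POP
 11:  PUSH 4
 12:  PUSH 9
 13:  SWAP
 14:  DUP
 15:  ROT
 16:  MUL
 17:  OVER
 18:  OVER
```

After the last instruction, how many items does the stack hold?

4

PUSH -9   [-9]
PUSH -46  [-9, -46]
OVER      [-9, -46, -9]
ROT       [-46, -9, -9]
NEG       [-46, -9, 9]
MUL       [-46, -81]
PUSH 6    [-46, -81, 6]
SUB       [-46, -87]
POP       [-46]
POP       []
PUSH 4    [4]
PUSH 9    [4, 9]
SWAP      [9, 4]
DUP       [9, 4, 4]
ROT       [4, 4, 9]
MUL       [4, 36]
OVER      [4, 36, 4]
OVER      [4, 36, 4, 36]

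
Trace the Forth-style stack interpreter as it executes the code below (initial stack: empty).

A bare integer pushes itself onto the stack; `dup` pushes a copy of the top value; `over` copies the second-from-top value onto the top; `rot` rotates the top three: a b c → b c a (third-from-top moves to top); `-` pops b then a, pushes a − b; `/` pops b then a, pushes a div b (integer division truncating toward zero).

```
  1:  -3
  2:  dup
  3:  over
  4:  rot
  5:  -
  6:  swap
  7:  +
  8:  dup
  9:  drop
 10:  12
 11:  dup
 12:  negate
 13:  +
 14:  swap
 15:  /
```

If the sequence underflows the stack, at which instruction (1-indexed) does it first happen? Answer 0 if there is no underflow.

-3     → [-3]
dup    → [-3, -3]
over   → [-3, -3, -3]
rot    → [-3, -3, -3]
-      → [-3, 0]
swap   → [0, -3]
+      → [-3]
dup    → [-3, -3]
drop   → [-3]
12     → [-3, 12]
dup    → [-3, 12, 12]
negate → [-3, 12, -12]
+      → [-3, 0]
swap   → [0, -3]
/      → [0]

0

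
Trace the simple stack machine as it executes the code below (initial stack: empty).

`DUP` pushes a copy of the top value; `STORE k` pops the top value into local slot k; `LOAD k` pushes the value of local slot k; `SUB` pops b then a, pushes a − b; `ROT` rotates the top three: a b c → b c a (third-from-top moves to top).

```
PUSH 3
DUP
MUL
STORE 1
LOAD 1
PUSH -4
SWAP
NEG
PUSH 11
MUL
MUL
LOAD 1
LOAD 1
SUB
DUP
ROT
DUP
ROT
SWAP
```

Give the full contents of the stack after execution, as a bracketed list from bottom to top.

[0, 396, 0, 396]

PUSH 3  → [3]
DUP     → [3, 3]
MUL     → [9]
STORE 1 → []
LOAD 1  → [9]
PUSH -4 → [9, -4]
SWAP    → [-4, 9]
NEG     → [-4, -9]
PUSH 11 → [-4, -9, 11]
MUL     → [-4, -99]
MUL     → [396]
LOAD 1  → [396, 9]
LOAD 1  → [396, 9, 9]
SUB     → [396, 0]
DUP     → [396, 0, 0]
ROT     → [0, 0, 396]
DUP     → [0, 0, 396, 396]
ROT     → [0, 396, 396, 0]
SWAP    → [0, 396, 0, 396]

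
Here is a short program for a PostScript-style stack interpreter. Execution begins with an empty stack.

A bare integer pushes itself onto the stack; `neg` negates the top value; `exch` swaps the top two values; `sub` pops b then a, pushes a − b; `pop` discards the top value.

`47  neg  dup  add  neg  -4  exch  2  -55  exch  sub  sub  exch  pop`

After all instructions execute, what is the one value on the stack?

151

47   → 47
neg  → -47
dup  → -47 -47
add  → -94
neg  → 94
-4   → 94 -4
exch → -4 94
2    → -4 94 2
-55  → -4 94 2 -55
exch → -4 94 -55 2
sub  → -4 94 -57
sub  → -4 151
exch → 151 -4
pop  → 151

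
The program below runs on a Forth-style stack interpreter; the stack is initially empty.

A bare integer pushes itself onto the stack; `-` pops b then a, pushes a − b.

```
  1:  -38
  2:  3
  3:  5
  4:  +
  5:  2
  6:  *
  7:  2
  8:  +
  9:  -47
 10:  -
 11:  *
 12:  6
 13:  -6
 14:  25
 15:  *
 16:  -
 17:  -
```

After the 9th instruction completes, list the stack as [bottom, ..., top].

-38 → -38
3   → -38 3
5   → -38 3 5
+   → -38 8
2   → -38 8 2
*   → -38 16
2   → -38 16 2
+   → -38 18
-47 → -38 18 -47

[-38, 18, -47]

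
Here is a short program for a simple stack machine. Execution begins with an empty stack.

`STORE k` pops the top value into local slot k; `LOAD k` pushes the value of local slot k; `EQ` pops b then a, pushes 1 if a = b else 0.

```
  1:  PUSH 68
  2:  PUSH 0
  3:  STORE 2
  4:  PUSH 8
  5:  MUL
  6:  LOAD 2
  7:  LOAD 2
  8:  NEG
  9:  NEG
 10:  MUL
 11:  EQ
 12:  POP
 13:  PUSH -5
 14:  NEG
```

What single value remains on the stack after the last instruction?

5

PUSH 68 : [68]
PUSH 0  : [68, 0]
STORE 2 : [68]
PUSH 8  : [68, 8]
MUL     : [544]
LOAD 2  : [544, 0]
LOAD 2  : [544, 0, 0]
NEG     : [544, 0, 0]
NEG     : [544, 0, 0]
MUL     : [544, 0]
EQ      : [0]
POP     : []
PUSH -5 : [-5]
NEG     : [5]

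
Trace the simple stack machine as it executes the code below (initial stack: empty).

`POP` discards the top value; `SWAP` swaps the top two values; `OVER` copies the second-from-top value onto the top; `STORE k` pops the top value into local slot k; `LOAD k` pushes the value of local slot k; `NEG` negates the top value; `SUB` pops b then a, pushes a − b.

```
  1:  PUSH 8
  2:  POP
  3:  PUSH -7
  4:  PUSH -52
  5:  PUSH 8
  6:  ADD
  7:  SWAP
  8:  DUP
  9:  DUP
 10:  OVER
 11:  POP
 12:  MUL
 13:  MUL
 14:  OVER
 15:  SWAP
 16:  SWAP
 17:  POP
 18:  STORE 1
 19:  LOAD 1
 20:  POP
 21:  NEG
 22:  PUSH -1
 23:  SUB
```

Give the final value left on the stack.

45

PUSH 8   → [8]
POP      → []
PUSH -7  → [-7]
PUSH -52 → [-7, -52]
PUSH 8   → [-7, -52, 8]
ADD      → [-7, -44]
SWAP     → [-44, -7]
DUP      → [-44, -7, -7]
DUP      → [-44, -7, -7, -7]
OVER     → [-44, -7, -7, -7, -7]
POP      → [-44, -7, -7, -7]
MUL      → [-44, -7, 49]
MUL      → [-44, -343]
OVER     → [-44, -343, -44]
SWAP     → [-44, -44, -343]
SWAP     → [-44, -343, -44]
POP      → [-44, -343]
STORE 1  → [-44]
LOAD 1   → [-44, -343]
POP      → [-44]
NEG      → [44]
PUSH -1  → [44, -1]
SUB      → [45]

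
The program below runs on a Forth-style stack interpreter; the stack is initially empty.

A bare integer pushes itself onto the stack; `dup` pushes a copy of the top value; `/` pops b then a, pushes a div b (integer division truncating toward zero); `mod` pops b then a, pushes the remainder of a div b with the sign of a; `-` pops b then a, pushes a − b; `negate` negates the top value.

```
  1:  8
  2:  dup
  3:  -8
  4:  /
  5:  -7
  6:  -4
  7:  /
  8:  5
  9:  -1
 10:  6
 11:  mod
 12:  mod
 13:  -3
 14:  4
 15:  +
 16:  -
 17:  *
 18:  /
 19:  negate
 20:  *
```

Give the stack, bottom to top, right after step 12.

8   : [8]
dup : [8, 8]
-8  : [8, 8, -8]
/   : [8, -1]
-7  : [8, -1, -7]
-4  : [8, -1, -7, -4]
/   : [8, -1, 1]
5   : [8, -1, 1, 5]
-1  : [8, -1, 1, 5, -1]
6   : [8, -1, 1, 5, -1, 6]
mod : [8, -1, 1, 5, -1]
mod : [8, -1, 1, 0]

[8, -1, 1, 0]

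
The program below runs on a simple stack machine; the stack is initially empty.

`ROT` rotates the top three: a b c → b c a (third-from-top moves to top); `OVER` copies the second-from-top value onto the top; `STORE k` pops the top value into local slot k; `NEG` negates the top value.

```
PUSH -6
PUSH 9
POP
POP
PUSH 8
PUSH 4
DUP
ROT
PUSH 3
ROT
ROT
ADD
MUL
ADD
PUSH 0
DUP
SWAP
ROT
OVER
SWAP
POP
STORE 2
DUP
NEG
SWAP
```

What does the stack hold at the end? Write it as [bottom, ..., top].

PUSH -6 : -6
PUSH 9  : -6 9
POP     : -6
POP     : (empty)
PUSH 8  : 8
PUSH 4  : 8 4
DUP     : 8 4 4
ROT     : 4 4 8
PUSH 3  : 4 4 8 3
ROT     : 4 8 3 4
ROT     : 4 3 4 8
ADD     : 4 3 12
MUL     : 4 36
ADD     : 40
PUSH 0  : 40 0
DUP     : 40 0 0
SWAP    : 40 0 0
ROT     : 0 0 40
OVER    : 0 0 40 0
SWAP    : 0 0 0 40
POP     : 0 0 0
STORE 2 : 0 0
DUP     : 0 0 0
NEG     : 0 0 0
SWAP    : 0 0 0

[0, 0, 0]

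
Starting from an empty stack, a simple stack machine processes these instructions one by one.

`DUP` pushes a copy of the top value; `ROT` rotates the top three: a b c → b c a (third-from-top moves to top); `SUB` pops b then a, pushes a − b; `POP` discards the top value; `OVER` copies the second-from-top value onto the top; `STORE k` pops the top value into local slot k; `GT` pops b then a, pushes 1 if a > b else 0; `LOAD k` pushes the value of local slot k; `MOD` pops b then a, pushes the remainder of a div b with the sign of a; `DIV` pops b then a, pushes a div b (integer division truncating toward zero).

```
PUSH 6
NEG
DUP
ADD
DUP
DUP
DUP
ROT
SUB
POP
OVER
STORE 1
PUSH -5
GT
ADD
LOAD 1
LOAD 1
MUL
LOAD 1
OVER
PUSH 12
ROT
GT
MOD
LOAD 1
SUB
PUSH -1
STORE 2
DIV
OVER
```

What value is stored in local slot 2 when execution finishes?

-1

PUSH 6  → 6
NEG     → -6
DUP     → -6 -6
ADD     → -12
DUP     → -12 -12
DUP     → -12 -12 -12
DUP     → -12 -12 -12 -12
ROT     → -12 -12 -12 -12
SUB     → -12 -12 0
POP     → -12 -12
OVER    → -12 -12 -12
STORE 1 → -12 -12
PUSH -5 → -12 -12 -5
GT      → -12 0
ADD     → -12
LOAD 1  → -12 -12
LOAD 1  → -12 -12 -12
MUL     → -12 144
LOAD 1  → -12 144 -12
OVER    → -12 144 -12 144
PUSH 12 → -12 144 -12 144 12
ROT     → -12 144 144 12 -12
GT      → -12 144 144 1
MOD     → -12 144 0
LOAD 1  → -12 144 0 -12
SUB     → -12 144 12
PUSH -1 → -12 144 12 -1
STORE 2 → -12 144 12
DIV     → -12 12
OVER    → -12 12 -12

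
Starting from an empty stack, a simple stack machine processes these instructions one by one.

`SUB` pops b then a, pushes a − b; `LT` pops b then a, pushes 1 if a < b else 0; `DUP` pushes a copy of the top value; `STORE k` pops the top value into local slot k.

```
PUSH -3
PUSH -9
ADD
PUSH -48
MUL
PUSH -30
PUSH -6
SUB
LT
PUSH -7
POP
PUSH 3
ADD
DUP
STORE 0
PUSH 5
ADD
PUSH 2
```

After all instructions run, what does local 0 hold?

PUSH -3   -3
PUSH -9   -3 -9
ADD       -12
PUSH -48  -12 -48
MUL       576
PUSH -30  576 -30
PUSH -6   576 -30 -6
SUB       576 -24
LT        0
PUSH -7   0 -7
POP       0
PUSH 3    0 3
ADD       3
DUP       3 3
STORE 0   3
PUSH 5    3 5
ADD       8
PUSH 2    8 2

3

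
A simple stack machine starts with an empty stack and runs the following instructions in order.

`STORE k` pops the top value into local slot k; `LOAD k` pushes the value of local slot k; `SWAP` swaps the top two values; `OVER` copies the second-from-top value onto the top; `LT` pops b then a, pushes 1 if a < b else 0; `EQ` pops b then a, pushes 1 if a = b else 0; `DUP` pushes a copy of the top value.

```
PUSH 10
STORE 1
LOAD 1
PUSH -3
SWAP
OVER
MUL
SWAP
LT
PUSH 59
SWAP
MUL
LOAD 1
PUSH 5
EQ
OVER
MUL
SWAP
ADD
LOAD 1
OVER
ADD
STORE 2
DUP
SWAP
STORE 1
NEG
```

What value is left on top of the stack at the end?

PUSH 10 -> 10
STORE 1 -> (empty)
LOAD 1  -> 10
PUSH -3 -> 10 -3
SWAP    -> -3 10
OVER    -> -3 10 -3
MUL     -> -3 -30
SWAP    -> -30 -3
LT      -> 1
PUSH 59 -> 1 59
SWAP    -> 59 1
MUL     -> 59
LOAD 1  -> 59 10
PUSH 5  -> 59 10 5
EQ      -> 59 0
OVER    -> 59 0 59
MUL     -> 59 0
SWAP    -> 0 59
ADD     -> 59
LOAD 1  -> 59 10
OVER    -> 59 10 59
ADD     -> 59 69
STORE 2 -> 59
DUP     -> 59 59
SWAP    -> 59 59
STORE 1 -> 59
NEG     -> -59

-59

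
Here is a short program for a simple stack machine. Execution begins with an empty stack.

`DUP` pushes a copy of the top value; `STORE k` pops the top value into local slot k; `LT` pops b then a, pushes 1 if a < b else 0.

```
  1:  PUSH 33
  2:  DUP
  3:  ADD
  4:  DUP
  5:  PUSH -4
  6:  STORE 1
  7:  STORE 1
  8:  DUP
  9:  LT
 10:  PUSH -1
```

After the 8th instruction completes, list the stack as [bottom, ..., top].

PUSH 33 : [33]
DUP     : [33, 33]
ADD     : [66]
DUP     : [66, 66]
PUSH -4 : [66, 66, -4]
STORE 1 : [66, 66]
STORE 1 : [66]
DUP     : [66, 66]

[66, 66]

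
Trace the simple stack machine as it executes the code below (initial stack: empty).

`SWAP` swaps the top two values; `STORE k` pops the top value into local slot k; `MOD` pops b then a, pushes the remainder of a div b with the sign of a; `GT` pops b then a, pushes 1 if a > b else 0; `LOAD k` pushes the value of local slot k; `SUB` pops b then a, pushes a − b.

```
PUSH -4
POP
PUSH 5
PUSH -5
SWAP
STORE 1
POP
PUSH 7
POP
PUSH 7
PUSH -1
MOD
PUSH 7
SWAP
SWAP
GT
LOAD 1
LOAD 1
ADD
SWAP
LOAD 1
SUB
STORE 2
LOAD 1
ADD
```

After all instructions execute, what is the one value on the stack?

PUSH -4 -> [-4]
POP     -> []
PUSH 5  -> [5]
PUSH -5 -> [5, -5]
SWAP    -> [-5, 5]
STORE 1 -> [-5]
POP     -> []
PUSH 7  -> [7]
POP     -> []
PUSH 7  -> [7]
PUSH -1 -> [7, -1]
MOD     -> [0]
PUSH 7  -> [0, 7]
SWAP    -> [7, 0]
SWAP    -> [0, 7]
GT      -> [0]
LOAD 1  -> [0, 5]
LOAD 1  -> [0, 5, 5]
ADD     -> [0, 10]
SWAP    -> [10, 0]
LOAD 1  -> [10, 0, 5]
SUB     -> [10, -5]
STORE 2 -> [10]
LOAD 1  -> [10, 5]
ADD     -> [15]

15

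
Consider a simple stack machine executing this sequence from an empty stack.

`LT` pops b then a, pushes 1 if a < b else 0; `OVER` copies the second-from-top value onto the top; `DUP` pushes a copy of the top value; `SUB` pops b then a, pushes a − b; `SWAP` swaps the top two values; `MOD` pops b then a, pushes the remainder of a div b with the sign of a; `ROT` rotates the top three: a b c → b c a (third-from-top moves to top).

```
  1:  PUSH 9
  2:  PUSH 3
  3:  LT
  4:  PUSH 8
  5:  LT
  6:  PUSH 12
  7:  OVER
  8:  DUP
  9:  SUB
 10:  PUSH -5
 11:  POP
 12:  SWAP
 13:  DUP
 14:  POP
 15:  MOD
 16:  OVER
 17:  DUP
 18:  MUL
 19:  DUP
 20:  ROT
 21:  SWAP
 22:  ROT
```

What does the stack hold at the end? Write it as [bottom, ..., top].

[1, 0, 1, 1]

PUSH 9  → [9]
PUSH 3  → [9, 3]
LT      → [0]
PUSH 8  → [0, 8]
LT      → [1]
PUSH 12 → [1, 12]
OVER    → [1, 12, 1]
DUP     → [1, 12, 1, 1]
SUB     → [1, 12, 0]
PUSH -5 → [1, 12, 0, -5]
POP     → [1, 12, 0]
SWAP    → [1, 0, 12]
DUP     → [1, 0, 12, 12]
POP     → [1, 0, 12]
MOD     → [1, 0]
OVER    → [1, 0, 1]
DUP     → [1, 0, 1, 1]
MUL     → [1, 0, 1]
DUP     → [1, 0, 1, 1]
ROT     → [1, 1, 1, 0]
SWAP    → [1, 1, 0, 1]
ROT     → [1, 0, 1, 1]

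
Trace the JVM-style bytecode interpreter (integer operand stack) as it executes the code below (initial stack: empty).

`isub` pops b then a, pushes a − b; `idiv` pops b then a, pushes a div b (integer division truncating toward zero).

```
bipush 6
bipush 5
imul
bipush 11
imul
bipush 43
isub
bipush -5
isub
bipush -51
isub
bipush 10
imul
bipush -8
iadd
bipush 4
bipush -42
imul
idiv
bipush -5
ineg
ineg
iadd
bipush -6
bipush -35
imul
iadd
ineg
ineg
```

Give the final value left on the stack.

bipush 6    [6]
bipush 5    [6, 5]
imul        [30]
bipush 11   [30, 11]
imul        [330]
bipush 43   [330, 43]
isub        [287]
bipush -5   [287, -5]
isub        [292]
bipush -51  [292, -51]
isub        [343]
bipush 10   [343, 10]
imul        [3430]
bipush -8   [3430, -8]
iadd        [3422]
bipush 4    [3422, 4]
bipush -42  [3422, 4, -42]
imul        [3422, -168]
idiv        [-20]
bipush -5   [-20, -5]
ineg        [-20, 5]
ineg        [-20, -5]
iadd        [-25]
bipush -6   [-25, -6]
bipush -35  [-25, -6, -35]
imul        [-25, 210]
iadd        [185]
ineg        [-185]
ineg        [185]

185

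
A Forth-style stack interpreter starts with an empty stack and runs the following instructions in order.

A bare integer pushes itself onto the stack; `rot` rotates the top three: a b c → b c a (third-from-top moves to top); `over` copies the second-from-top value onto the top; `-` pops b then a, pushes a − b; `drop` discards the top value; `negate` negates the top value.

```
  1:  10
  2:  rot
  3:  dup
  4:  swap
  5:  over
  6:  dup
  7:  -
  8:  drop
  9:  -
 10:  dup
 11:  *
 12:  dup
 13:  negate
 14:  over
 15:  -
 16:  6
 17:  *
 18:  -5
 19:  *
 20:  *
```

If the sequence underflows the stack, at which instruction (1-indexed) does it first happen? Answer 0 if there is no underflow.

10 : [10]
rot  — needs 3 operands, stack has 1 → underflow

2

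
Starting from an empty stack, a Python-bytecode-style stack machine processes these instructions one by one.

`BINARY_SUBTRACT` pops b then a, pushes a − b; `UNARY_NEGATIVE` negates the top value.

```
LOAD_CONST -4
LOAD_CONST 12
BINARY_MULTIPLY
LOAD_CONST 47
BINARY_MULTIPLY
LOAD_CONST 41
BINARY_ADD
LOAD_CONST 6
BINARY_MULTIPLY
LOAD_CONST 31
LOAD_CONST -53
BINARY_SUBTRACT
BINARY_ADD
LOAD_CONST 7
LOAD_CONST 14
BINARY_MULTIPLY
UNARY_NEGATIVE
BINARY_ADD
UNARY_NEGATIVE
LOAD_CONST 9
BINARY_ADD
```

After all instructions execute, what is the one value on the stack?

13313

LOAD_CONST -4   → [-4]
LOAD_CONST 12   → [-4, 12]
BINARY_MULTIPLY → [-48]
LOAD_CONST 47   → [-48, 47]
BINARY_MULTIPLY → [-2256]
LOAD_CONST 41   → [-2256, 41]
BINARY_ADD      → [-2215]
LOAD_CONST 6    → [-2215, 6]
BINARY_MULTIPLY → [-13290]
LOAD_CONST 31   → [-13290, 31]
LOAD_CONST -53  → [-13290, 31, -53]
BINARY_SUBTRACT → [-13290, 84]
BINARY_ADD      → [-13206]
LOAD_CONST 7    → [-13206, 7]
LOAD_CONST 14   → [-13206, 7, 14]
BINARY_MULTIPLY → [-13206, 98]
UNARY_NEGATIVE  → [-13206, -98]
BINARY_ADD      → [-13304]
UNARY_NEGATIVE  → [13304]
LOAD_CONST 9    → [13304, 9]
BINARY_ADD      → [13313]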